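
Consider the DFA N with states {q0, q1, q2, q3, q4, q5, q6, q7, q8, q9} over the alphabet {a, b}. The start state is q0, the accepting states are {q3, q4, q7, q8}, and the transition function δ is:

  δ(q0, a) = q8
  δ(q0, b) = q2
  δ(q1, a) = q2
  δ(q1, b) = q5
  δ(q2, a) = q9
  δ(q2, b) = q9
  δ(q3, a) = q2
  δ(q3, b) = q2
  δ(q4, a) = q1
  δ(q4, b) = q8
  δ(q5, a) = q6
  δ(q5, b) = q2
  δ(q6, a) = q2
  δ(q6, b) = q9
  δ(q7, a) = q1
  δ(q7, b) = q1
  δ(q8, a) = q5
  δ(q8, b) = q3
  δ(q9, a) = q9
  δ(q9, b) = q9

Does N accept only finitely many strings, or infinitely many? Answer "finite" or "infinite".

The useful states (reachable from q0 and able to reach an accepting state) are {q0, q3, q8}.
Restricted to these states the transition graph has no cycle, so every accepting path has bounded length and L is finite.

finite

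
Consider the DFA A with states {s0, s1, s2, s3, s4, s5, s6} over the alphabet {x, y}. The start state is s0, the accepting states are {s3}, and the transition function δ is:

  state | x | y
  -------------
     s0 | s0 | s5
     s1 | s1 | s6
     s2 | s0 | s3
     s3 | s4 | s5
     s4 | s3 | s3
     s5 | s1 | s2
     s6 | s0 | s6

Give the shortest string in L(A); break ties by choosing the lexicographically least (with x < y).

yyy

A breadth-first search from s0 reaches an accepting state first via the path s0 → s5 → s2 → s3 on input yyy.
No string of length < 3 is accepted (BFS exhausts all shorter strings without reaching an accepting state), and yyy is the lexicographically least accepting string of length 3.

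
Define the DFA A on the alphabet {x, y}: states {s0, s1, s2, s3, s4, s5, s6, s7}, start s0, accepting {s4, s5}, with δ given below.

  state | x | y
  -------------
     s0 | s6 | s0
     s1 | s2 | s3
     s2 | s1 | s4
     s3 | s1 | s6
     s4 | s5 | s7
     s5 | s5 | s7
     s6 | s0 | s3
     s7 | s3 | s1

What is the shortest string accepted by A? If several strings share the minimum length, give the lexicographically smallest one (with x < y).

xyxxy

A breadth-first search from s0 reaches an accepting state first via the path s0 → s6 → s3 → s1 → s2 → s4 on input xyxxy.
No string of length < 5 is accepted (BFS exhausts all shorter strings without reaching an accepting state), and xyxxy is the lexicographically least accepting string of length 5.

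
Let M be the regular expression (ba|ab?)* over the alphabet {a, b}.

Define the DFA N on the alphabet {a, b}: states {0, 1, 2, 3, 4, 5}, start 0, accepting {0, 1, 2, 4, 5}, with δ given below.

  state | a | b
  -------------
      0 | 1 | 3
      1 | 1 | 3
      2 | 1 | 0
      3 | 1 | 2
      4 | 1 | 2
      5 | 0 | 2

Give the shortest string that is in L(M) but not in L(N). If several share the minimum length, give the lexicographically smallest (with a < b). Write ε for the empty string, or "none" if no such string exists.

ab

The string ab is accepted by M but not by N.
No shorter string lies in the difference, and ab is the lexicographically first length-2 string in L(M) \ L(N).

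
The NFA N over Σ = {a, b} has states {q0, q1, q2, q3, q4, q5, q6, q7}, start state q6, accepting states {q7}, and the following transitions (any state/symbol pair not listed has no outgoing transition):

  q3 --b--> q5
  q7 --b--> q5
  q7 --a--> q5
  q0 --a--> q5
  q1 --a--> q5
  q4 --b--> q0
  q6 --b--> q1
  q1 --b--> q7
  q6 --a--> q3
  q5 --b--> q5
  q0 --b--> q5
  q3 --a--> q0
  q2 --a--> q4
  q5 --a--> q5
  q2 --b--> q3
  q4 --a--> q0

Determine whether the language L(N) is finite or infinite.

The useful states (reachable from q6 and able to reach an accepting state) are {q1, q6, q7}.
Restricted to these states the transition graph has no cycle, so every accepting path has bounded length and L is finite.

finite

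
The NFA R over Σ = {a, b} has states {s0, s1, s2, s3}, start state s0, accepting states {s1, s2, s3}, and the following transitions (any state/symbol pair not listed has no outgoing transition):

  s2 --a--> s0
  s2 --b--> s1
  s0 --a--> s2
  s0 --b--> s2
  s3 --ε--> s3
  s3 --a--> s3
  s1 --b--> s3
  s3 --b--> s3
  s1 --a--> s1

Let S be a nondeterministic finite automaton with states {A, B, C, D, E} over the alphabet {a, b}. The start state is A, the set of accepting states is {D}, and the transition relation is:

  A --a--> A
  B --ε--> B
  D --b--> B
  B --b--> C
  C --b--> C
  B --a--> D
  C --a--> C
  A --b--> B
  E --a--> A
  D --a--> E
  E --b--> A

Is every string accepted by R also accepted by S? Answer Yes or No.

The string a is in L(R) but not in L(S).
So L(R) ⊄ L(S).

No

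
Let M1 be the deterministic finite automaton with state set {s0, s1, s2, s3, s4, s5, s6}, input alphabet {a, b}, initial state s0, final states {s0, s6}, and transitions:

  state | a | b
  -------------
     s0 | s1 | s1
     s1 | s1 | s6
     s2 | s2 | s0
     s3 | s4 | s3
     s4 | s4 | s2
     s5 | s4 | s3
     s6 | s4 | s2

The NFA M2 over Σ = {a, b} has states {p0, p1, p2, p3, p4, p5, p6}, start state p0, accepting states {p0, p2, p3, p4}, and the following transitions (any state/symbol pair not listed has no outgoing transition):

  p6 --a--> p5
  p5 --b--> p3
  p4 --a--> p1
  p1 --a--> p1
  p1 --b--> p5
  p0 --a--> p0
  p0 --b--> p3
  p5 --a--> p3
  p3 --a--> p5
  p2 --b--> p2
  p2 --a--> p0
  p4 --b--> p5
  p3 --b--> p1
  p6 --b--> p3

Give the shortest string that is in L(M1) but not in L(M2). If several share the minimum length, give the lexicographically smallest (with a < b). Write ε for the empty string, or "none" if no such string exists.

bb

The string bb is accepted by M1 but not by M2.
No shorter string lies in the difference, and bb is the lexicographically first length-2 string in L(M1) \ L(M2).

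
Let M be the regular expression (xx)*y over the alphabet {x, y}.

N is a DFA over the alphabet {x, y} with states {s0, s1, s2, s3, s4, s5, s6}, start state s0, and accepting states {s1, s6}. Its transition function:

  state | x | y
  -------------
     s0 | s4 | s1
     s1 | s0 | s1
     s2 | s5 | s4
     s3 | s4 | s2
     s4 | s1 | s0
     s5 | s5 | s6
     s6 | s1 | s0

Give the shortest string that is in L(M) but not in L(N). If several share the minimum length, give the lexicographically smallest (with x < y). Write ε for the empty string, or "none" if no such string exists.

xxxxy

The string xxxxy is accepted by M but not by N.
No shorter string lies in the difference, and xxxxy is the lexicographically first length-5 string in L(M) \ L(N).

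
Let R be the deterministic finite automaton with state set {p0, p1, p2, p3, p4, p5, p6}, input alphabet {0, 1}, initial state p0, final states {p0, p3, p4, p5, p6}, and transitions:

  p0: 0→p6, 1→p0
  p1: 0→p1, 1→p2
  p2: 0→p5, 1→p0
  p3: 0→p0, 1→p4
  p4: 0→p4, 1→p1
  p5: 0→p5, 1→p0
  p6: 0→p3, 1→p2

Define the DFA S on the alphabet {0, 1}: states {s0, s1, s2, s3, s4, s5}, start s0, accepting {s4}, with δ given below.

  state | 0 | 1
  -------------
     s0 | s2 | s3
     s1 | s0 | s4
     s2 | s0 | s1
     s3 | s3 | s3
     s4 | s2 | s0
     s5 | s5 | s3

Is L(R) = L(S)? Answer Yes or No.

No

The empty string ε is accepted by R but rejected by S.
So L(R) ≠ L(S).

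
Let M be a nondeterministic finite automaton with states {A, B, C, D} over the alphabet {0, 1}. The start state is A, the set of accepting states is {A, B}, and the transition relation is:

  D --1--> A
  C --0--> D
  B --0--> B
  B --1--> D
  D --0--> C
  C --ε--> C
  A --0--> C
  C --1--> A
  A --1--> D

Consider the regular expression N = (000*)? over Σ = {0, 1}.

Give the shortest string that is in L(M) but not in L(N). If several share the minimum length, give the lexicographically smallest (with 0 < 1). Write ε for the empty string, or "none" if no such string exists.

The string 01 is accepted by M but not by N.
No shorter string lies in the difference, and 01 is the lexicographically first length-2 string in L(M) \ L(N).

01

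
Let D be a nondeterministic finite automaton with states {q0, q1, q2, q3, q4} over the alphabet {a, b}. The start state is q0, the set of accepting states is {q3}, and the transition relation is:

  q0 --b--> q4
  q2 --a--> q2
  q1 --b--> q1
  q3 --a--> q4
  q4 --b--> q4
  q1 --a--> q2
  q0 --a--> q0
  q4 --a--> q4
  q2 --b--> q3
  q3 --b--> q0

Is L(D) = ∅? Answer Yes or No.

Yes

The states reachable from the start state are {q0, q4}.
None of the accepting states {q3} is reachable, so no string is accepted and L(D) = ∅.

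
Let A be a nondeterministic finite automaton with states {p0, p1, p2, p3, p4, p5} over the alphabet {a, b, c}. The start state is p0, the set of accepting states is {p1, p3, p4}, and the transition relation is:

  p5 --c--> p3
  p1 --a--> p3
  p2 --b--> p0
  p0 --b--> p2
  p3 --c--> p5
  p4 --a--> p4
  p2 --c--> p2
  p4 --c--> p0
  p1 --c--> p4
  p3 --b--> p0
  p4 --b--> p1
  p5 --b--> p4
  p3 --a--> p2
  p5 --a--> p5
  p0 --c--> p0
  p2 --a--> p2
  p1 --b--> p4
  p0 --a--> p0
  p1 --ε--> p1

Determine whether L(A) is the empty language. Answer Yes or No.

Yes

The states reachable from the start state are {p0, p2}.
None of the accepting states {p1, p3, p4} is reachable, so no string is accepted and L(A) = ∅.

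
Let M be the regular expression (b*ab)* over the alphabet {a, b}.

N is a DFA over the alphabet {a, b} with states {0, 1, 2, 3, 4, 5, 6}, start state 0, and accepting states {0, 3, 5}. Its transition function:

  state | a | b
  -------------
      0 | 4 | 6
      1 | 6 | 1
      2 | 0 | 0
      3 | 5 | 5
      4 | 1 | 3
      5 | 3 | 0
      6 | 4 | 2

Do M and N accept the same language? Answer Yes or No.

The string bbab is accepted by M but rejected by N.
So L(M) ≠ L(N).

No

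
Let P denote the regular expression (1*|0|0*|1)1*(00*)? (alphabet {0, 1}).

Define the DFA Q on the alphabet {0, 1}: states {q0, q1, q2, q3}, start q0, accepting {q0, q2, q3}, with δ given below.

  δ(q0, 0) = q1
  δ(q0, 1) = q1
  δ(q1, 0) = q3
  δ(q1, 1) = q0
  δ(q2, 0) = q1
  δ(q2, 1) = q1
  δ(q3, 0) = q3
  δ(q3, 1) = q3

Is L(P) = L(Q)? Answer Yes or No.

The string 0 is accepted by P but rejected by Q.
So L(P) ≠ L(Q).

No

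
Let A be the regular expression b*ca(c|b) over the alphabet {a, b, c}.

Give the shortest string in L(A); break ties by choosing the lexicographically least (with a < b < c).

cab

By inspection of the expression, no string of length less than 3 matches, and cab is the lexicographically first match of length 3.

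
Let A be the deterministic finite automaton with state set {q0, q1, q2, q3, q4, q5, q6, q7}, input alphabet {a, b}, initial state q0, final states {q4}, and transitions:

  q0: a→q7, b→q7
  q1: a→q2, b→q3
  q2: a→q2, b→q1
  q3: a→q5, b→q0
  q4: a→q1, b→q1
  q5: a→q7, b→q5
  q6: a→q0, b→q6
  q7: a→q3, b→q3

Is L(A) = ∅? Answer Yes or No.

Yes

The states reachable from the start state are {q0, q3, q5, q7}.
None of the accepting states {q4} is reachable, so no string is accepted and L(A) = ∅.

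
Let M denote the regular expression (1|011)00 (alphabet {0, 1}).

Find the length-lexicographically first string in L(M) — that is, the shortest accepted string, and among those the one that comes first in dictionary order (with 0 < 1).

By inspection of the expression, no string of length less than 3 matches, and 100 is the lexicographically first match of length 3.

100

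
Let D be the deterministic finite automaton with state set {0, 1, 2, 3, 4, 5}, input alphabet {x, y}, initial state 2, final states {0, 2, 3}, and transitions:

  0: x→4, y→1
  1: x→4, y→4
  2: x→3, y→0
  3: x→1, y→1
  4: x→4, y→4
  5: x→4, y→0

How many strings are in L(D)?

3

The useful subgraph on states {0, 2, 3} is acyclic, so L(D) is finite; the longest accepting path visits 2 useful states, giving maximum string length 1.
Counting accepting paths from 2 by length: 1 of length 0, 2 of length 1. Total 3.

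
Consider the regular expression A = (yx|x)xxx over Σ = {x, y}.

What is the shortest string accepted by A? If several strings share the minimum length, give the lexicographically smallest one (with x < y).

xxxx

By inspection of the expression, no string of length less than 4 matches, and xxxx is the lexicographically first match of length 4.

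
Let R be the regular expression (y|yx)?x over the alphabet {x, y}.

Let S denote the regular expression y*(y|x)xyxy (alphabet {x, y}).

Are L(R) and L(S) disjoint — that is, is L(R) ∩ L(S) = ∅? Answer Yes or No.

Yes

Converting the expression R to a DFA (subset construction, then merging equivalent states) gives the minimal DFA with states {r0, r1, r2, r3, r4}, start state r0, accepting states {r1, r4} and transitions r0: x→r1, y→r2; r1: x→r3, y→r3; r2: x→r4, y→r3; r3: x→r3, y→r3; r4: x→r1, y→r3.
Converting the expression S to a DFA (subset construction, then merging equivalent states) gives the minimal DFA with states {s0, s1, s2, s3, s4, s5, s6, s7, s8}, start state s0, accepting states {s8} and transitions s0: x→s1, y→s2; s1: x→s3, y→s4; s2: x→s5, y→s2; s3: x→s4, y→s6; s4: x→s4, y→s4; s5: x→s3, y→s6; s6: x→s7, y→s4; s7: x→s4, y→s8; s8: x→s4, y→s4.
Exploring the product automaton R × S from the start pair (r0, s0), following both machines on each input symbol, reaches 12 state pairs: (r0, s0), (r1, s1), (r2, s2), (r3, s3), (r3, s4), (r4, s5), (r3, s2), (r3, s6), (r1, s3), (r3, s5), (r3, s7), (r3, s8).
R accepts in {r1, r4} and S accepts in {s8}; no reachable pair has both components accepting, so no string drives both machines to acceptance simultaneously and L(R) ∩ L(S) = ∅.
So no string is accepted by both, and the intersection is empty.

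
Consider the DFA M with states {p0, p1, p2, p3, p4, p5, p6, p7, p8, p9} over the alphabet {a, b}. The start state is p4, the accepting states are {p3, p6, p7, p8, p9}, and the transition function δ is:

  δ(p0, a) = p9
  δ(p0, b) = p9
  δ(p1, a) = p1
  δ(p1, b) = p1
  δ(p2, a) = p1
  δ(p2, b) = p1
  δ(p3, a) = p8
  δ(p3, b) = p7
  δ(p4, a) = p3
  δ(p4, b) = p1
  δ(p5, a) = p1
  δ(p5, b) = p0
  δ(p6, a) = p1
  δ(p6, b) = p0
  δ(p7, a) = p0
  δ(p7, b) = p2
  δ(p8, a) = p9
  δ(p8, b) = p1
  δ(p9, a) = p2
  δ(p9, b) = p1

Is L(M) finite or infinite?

The useful states (reachable from p4 and able to reach an accepting state) are {p0, p3, p4, p7, p8, p9}.
Restricted to these states the transition graph has no cycle, so every accepting path has bounded length and L is finite.

finite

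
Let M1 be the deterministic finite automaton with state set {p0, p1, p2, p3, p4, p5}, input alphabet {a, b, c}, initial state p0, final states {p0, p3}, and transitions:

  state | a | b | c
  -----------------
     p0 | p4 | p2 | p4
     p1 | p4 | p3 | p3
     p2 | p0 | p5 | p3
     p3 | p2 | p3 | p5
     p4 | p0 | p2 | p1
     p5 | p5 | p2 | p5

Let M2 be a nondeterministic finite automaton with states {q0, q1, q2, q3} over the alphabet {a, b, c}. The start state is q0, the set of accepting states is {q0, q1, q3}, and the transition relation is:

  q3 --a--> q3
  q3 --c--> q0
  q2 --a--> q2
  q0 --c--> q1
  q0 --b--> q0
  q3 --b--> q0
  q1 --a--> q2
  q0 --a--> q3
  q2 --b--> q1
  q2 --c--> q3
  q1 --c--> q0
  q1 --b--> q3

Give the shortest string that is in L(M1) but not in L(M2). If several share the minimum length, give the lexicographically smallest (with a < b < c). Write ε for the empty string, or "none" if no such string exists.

ca

The string ca is accepted by M1 but not by M2.
No shorter string lies in the difference, and ca is the lexicographically first length-2 string in L(M1) \ L(M2).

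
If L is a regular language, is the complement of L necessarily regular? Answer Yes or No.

Yes

Take a complete DFA for L and swap accepting and non-accepting states; the resulting DFA accepts exactly Σ* \ L.
So the regular languages are closed under complement.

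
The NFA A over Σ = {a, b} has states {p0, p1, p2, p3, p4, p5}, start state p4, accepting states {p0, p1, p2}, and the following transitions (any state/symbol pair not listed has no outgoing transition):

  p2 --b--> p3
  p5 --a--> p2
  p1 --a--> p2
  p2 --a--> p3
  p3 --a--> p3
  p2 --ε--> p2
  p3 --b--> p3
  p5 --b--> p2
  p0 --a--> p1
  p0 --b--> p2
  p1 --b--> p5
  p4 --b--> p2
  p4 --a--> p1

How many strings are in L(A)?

5

The useful subgraph on states {p1, p2, p4, p5} is acyclic, so L(A) is finite; the longest accepting path visits 4 useful states, giving maximum string length 3.
Counting accepting paths from p4 by length: 2 of length 1, 1 of length 2, 2 of length 3. Total 5.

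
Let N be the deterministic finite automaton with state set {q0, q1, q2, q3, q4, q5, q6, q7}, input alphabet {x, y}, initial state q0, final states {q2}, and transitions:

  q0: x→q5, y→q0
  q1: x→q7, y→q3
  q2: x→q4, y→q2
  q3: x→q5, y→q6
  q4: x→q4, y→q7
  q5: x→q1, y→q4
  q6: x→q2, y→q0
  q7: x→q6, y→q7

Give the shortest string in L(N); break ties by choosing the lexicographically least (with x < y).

A breadth-first search from q0 reaches an accepting state first via the path q0 → q5 → q1 → q7 → q6 → q2 on input xxxxx.
No string of length < 5 is accepted (BFS exhausts all shorter strings without reaching an accepting state), and xxxxx is the lexicographically least accepting string of length 5.

xxxxx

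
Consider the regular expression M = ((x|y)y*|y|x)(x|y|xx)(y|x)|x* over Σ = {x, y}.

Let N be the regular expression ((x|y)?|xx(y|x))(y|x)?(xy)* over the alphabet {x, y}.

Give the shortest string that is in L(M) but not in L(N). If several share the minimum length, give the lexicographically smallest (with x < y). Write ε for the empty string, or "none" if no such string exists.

The string xyx is accepted by M but not by N.
No shorter string lies in the difference, and xyx is the lexicographically first length-3 string in L(M) \ L(N).

xyx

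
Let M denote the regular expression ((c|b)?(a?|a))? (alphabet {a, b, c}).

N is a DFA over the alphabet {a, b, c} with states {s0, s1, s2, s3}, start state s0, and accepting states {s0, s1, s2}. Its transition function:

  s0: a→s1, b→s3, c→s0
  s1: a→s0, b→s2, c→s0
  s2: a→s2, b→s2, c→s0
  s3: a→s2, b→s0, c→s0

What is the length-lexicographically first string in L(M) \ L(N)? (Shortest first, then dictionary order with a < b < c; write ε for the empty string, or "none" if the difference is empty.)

The string b is accepted by M but not by N.
No shorter string lies in the difference, and b is the lexicographically first length-1 string in L(M) \ L(N).

b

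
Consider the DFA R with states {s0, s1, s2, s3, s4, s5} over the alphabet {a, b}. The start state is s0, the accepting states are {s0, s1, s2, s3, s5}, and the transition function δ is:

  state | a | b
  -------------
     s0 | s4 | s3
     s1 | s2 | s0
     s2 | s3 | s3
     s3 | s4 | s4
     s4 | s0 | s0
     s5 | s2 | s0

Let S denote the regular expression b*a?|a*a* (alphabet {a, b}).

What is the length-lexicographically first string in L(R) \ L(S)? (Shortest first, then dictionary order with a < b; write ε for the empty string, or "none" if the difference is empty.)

ab

The string ab is accepted by R but not by S.
No shorter string lies in the difference, and ab is the lexicographically first length-2 string in L(R) \ L(S).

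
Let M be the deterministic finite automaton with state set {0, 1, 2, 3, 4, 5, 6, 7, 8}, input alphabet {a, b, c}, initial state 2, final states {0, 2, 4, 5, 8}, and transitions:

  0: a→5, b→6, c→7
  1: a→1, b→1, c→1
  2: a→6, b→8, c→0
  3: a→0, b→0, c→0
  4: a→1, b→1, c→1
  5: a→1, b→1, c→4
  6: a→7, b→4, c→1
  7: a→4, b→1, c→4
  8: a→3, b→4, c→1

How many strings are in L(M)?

The useful subgraph on states {0, 2, 3, 4, 5, 6, 7, 8} is acyclic, so L(M) is finite; the longest accepting path visits 7 useful states, giving maximum string length 6.
Counting accepting paths from 2 by length: 1 of length 0, 2 of length 1, 3 of length 2, 9 of length 3, 5 of length 4, 12 of length 5, 6 of length 6. Total 38.

38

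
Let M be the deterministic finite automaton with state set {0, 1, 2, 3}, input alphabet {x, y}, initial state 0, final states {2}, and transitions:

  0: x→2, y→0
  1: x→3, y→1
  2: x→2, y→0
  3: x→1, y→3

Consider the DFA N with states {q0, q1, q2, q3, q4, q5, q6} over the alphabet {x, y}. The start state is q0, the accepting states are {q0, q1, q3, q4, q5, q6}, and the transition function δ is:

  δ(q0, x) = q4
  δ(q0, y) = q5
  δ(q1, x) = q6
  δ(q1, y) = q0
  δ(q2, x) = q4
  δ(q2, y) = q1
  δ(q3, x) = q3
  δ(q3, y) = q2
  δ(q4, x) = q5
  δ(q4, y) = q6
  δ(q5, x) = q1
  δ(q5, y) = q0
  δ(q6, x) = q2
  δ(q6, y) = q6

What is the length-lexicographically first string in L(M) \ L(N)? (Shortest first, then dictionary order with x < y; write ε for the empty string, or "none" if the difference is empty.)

The string xyx is accepted by M but not by N.
No shorter string lies in the difference, and xyx is the lexicographically first length-3 string in L(M) \ L(N).

xyx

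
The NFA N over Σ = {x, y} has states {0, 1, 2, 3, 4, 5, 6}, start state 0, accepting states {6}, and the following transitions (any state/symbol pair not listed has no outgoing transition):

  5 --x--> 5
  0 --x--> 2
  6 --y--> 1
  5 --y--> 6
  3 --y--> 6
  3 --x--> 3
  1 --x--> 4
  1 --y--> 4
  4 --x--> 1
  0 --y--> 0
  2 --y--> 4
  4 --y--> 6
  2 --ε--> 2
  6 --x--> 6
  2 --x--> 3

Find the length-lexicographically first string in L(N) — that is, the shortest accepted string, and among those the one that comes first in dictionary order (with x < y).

A breadth-first search from 0 reaches an accepting state first via the path 0 → 2 → 3 → 6 on input xxy.
No string of length < 3 is accepted (BFS exhausts all shorter strings without reaching an accepting state), and xxy is the lexicographically least accepting string of length 3.

xxy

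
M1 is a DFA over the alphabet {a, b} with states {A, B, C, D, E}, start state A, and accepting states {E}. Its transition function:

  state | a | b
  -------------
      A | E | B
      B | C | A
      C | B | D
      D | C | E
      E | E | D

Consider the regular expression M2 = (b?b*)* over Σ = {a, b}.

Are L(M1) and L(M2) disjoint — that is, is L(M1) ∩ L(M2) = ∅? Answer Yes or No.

Converting the expression M2 to a DFA (subset construction, then merging equivalent states) gives the minimal DFA with states {r0, r1}, start state r0, accepting states {r0} and transitions r0: a→r1, b→r0; r1: a→r1, b→r1.
Exploring the product automaton M1 × M2 from the start pair (A, r0), following both machines on each input symbol, reaches 7 state pairs: (A, r0), (E, r1), (B, r0), (D, r1), (C, r1), (B, r1), (A, r1).
M1 accepts in {E} and M2 accepts in {r0}; no reachable pair has both components accepting, so no string drives both machines to acceptance simultaneously and L(M1) ∩ L(M2) = ∅.
So no string is accepted by both, and the intersection is empty.

Yes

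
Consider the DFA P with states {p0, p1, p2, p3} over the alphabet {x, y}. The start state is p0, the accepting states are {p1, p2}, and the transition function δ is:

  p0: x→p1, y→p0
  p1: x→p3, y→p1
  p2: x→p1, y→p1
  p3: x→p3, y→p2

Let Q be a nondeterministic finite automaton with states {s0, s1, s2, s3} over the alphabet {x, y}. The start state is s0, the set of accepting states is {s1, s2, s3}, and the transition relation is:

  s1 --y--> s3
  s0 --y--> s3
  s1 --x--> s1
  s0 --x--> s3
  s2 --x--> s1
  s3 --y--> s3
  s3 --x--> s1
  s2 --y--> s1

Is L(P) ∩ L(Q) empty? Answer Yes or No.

The string x is accepted by both P and Q.
Hence L(P) ∩ L(Q) ≠ ∅.

No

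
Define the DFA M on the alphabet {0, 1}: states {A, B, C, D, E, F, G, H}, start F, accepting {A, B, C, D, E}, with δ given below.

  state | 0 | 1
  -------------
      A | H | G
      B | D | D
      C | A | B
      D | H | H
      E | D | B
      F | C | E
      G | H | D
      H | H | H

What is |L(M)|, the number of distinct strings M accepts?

The useful subgraph on states {A, B, C, D, E, F, G} is acyclic, so L(M) is finite; the longest accepting path visits 5 useful states, giving maximum string length 4.
Counting accepting paths from F by length: 2 of length 1, 4 of length 2, 4 of length 3, 1 of length 4. Total 11.

11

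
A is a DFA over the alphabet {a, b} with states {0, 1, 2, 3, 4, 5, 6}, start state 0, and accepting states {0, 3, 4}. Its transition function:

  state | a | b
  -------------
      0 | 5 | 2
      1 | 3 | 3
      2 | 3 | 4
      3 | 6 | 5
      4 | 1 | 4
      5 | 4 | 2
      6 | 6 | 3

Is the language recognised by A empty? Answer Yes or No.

No

The empty string ε is accepted: the run 0 ends in the accepting state 0.
Since at least one string is accepted, L(A) is not empty.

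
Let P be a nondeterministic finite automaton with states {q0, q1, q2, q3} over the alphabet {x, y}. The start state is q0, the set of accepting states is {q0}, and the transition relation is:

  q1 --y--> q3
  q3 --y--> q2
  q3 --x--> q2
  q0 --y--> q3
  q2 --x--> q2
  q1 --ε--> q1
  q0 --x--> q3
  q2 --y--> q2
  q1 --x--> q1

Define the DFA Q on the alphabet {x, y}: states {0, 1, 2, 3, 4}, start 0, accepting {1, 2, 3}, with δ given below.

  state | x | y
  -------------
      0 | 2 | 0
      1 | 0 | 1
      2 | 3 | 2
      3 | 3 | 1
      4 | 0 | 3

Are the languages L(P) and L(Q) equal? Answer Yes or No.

No

The empty string ε is accepted by P but rejected by Q.
So L(P) ≠ L(Q).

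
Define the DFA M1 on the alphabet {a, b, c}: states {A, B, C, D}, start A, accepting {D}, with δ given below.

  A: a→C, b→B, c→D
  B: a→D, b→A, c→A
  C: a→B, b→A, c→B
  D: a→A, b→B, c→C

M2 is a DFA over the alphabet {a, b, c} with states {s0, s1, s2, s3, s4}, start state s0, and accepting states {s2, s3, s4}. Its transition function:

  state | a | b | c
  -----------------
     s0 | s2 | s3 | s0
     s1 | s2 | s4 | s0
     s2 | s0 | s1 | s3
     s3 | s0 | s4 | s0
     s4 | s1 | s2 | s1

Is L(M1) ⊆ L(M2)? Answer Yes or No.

The string c is in L(M1) but not in L(M2).
So L(M1) ⊄ L(M2).

No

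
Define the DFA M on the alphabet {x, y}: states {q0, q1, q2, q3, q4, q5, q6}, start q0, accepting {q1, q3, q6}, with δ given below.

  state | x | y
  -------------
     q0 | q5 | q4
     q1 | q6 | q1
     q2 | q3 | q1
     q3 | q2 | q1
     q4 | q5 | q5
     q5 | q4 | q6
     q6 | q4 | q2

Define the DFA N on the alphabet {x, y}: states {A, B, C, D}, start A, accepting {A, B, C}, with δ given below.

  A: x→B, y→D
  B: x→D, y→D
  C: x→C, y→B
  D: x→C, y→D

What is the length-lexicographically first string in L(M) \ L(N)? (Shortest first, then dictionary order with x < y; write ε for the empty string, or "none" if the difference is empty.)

The string xy is accepted by M but not by N.
No shorter string lies in the difference, and xy is the lexicographically first length-2 string in L(M) \ L(N).

xy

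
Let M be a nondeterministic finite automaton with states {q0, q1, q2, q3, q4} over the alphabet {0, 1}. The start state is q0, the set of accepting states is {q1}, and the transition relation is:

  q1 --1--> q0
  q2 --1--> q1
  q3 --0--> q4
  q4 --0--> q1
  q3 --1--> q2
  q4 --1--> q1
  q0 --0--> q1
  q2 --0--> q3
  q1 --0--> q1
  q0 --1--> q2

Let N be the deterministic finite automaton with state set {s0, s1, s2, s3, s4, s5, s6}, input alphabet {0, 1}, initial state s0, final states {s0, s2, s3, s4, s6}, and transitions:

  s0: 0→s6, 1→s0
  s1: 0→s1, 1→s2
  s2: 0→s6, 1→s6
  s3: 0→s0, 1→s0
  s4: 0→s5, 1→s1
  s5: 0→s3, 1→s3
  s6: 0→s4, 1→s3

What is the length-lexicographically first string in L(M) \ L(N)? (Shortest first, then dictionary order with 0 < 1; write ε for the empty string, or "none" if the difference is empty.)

The string 000 is accepted by M but not by N.
No shorter string lies in the difference, and 000 is the lexicographically first length-3 string in L(M) \ L(N).

000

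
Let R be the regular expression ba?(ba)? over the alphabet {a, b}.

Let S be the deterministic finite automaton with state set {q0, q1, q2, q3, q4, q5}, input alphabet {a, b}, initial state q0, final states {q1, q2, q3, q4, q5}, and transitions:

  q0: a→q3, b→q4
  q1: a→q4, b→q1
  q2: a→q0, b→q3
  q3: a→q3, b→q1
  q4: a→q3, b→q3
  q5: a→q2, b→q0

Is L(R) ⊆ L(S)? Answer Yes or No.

Converting the expression R to a DFA (subset construction, then merging equivalent states) gives the minimal DFA with states {r0, r1, r2, r3, r4, r5}, start state r0, accepting states {r2, r3, r5} and transitions r0: a→r1, b→r2; r1: a→r1, b→r1; r2: a→r3, b→r4; r3: a→r1, b→r4; r4: a→r5, b→r1; r5: a→r1, b→r1.
Exploring the product automaton R × S from the start pair (r0, q0), following both machines on each input symbol, reaches 10 state pairs: (r0, q0), (r1, q3), (r2, q4), (r1, q1), (r3, q3), (r4, q3), (r1, q4), (r4, q1), (r5, q3), (r5, q4).
R accepts in {r2, r3, r5} and S accepts in {q1, q2, q3, q4, q5}. The reachable pairs whose R-component is accepting are (r2, q4), (r3, q3), (r5, q3), (r5, q4); in each of them the S-component is accepting too, so the product for L(R) \ L(S) (R-component accepting, S-component rejecting) has no reachable accepting pair and the difference is empty.
Hence every string in L(R) is also in L(S).

Yes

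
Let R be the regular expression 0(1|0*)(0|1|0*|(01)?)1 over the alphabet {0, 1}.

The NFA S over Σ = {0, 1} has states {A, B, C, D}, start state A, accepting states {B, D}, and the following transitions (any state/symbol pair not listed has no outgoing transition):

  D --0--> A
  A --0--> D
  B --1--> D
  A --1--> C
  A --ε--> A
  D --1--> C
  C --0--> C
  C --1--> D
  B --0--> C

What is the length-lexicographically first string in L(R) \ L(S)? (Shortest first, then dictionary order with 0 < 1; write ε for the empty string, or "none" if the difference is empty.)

01

The string 01 is accepted by R but not by S.
No shorter string lies in the difference, and 01 is the lexicographically first length-2 string in L(R) \ L(S).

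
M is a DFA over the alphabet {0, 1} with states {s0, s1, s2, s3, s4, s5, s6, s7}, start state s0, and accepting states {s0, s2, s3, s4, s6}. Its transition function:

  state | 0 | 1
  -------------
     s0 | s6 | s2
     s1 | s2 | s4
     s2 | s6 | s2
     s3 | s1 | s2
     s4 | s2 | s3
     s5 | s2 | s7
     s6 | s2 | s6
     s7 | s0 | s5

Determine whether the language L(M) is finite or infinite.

infinite

State s2 is reachable from the start and can reach an accepting state, and it lies on the cycle s2 → s2.
Traversing that cycle any number of times yields accepted strings of unbounded length, so the language is infinite.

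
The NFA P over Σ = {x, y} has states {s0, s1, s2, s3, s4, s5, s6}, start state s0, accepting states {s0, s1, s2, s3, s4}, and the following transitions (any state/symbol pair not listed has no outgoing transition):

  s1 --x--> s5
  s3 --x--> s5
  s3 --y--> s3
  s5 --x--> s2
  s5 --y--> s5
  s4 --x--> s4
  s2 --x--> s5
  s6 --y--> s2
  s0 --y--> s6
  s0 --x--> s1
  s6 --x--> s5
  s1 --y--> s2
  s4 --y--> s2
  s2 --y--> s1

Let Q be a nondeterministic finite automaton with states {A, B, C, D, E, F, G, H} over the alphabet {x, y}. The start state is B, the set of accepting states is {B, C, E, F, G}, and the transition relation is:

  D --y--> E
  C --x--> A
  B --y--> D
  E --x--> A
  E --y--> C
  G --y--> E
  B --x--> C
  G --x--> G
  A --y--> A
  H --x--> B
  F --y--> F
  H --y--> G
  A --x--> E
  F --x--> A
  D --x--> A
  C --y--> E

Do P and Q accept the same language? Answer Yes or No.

Yes

Exploring the product automaton P × Q from the start pair (s0, B), following both machines on each input symbol, reaches 5 state pairs: (s0, B), (s1, C), (s6, D), (s5, A), (s2, E).
P accepts in {s0, s1, s2, s3, s4} and Q accepts in {B, C, E, F, G}. In every reachable pair the two components are either both accepting — (s0, B), (s1, C), (s2, E) — or both non-accepting, so no string is accepted by exactly one of the machines: L(P) \ L(Q) and L(Q) \ L(P) are both empty.
Hence every string is accepted by P iff it is accepted by Q, and the two languages coincide.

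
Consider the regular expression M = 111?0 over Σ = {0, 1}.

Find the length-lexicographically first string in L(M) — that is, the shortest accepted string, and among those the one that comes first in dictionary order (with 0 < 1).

110

By inspection of the expression, no string of length less than 3 matches, and 110 is the lexicographically first match of length 3.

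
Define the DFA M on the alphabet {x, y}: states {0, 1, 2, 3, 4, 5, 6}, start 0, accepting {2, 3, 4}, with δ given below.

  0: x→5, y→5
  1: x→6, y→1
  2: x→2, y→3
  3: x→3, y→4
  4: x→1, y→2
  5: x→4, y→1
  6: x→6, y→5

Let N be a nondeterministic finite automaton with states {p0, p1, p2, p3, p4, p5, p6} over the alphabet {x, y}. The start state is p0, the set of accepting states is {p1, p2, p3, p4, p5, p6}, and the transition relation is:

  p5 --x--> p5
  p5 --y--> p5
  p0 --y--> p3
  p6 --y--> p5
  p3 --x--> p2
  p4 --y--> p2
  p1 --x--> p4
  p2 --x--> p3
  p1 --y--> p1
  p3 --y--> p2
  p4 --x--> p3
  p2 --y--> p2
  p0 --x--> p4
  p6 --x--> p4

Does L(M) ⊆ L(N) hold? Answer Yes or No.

Yes

Exploring the product automaton M × N from the start pair (0, p0), following both machines on each input symbol, reaches 14 state pairs: (0, p0), (5, p4), (5, p3), (4, p3), (1, p2), (4, p2), (2, p2), (6, p3), (1, p3), (2, p3), (3, p2), (6, p2), (5, p2), (3, p3).
M accepts in {2, 3, 4} and N accepts in {p1, p2, p3, p4, p5, p6}. The reachable pairs whose M-component is accepting are (4, p3), (4, p2), (2, p2), (2, p3), (3, p2), (3, p3); in each of them the N-component is accepting too, so the product for L(M) \ L(N) (M-component accepting, N-component rejecting) has no reachable accepting pair and the difference is empty.
Hence every string in L(M) is also in L(N).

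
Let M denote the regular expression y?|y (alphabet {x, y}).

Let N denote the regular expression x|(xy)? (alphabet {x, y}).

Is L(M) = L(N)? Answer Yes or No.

The string y is accepted by M but rejected by N.
So L(M) ≠ L(N).

No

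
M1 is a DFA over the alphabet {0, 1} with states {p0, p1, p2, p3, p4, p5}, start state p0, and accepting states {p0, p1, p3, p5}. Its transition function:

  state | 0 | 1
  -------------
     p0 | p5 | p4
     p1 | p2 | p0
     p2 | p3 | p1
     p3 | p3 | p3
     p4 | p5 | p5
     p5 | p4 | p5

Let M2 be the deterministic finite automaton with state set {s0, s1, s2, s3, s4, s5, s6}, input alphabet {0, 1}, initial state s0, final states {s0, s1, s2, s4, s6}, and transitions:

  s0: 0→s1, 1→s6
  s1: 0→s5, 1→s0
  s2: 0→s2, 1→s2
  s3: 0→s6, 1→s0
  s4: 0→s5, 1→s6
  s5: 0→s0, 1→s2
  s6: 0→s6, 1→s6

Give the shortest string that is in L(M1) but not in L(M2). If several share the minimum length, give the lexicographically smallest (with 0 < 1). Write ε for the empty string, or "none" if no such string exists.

0100

The string 0100 is accepted by M1 but not by M2.
No shorter string lies in the difference, and 0100 is the lexicographically first length-4 string in L(M1) \ L(M2).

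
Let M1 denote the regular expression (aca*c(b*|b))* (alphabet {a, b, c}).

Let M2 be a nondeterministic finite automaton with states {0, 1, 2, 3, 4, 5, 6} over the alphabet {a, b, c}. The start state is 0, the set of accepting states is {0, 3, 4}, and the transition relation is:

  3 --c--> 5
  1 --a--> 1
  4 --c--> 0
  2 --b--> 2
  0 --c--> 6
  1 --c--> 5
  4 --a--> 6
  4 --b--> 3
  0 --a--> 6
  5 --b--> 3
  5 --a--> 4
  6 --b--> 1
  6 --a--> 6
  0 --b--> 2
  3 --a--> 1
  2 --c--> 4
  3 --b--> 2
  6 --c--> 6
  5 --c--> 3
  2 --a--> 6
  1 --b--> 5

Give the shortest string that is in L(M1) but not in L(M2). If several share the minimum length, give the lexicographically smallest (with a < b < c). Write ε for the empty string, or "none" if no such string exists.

acc

The string acc is accepted by M1 but not by M2.
No shorter string lies in the difference, and acc is the lexicographically first length-3 string in L(M1) \ L(M2).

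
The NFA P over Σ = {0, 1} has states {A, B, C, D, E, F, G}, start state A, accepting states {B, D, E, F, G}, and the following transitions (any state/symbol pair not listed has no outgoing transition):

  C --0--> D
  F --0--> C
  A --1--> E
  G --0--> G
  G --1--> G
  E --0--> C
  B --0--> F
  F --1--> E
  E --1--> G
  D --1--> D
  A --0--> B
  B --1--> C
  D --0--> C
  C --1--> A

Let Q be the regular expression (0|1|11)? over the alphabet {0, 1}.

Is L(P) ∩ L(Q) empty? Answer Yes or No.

No

The string 0 is accepted by both P and Q.
Hence L(P) ∩ L(Q) ≠ ∅.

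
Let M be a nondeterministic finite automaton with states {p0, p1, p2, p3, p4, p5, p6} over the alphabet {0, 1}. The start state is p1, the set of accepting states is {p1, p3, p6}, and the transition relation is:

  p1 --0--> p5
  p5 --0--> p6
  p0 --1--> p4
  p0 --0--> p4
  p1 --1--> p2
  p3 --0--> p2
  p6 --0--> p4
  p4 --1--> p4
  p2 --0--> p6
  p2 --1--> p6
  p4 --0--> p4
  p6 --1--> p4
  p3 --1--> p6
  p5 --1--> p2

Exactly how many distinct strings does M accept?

The useful subgraph on states {p1, p2, p5, p6} is acyclic, so L(M) is finite; the longest accepting path visits 4 useful states, giving maximum string length 3.
Counting accepting paths from p1 by length: 1 of length 0, 3 of length 2, 2 of length 3. Total 6.

6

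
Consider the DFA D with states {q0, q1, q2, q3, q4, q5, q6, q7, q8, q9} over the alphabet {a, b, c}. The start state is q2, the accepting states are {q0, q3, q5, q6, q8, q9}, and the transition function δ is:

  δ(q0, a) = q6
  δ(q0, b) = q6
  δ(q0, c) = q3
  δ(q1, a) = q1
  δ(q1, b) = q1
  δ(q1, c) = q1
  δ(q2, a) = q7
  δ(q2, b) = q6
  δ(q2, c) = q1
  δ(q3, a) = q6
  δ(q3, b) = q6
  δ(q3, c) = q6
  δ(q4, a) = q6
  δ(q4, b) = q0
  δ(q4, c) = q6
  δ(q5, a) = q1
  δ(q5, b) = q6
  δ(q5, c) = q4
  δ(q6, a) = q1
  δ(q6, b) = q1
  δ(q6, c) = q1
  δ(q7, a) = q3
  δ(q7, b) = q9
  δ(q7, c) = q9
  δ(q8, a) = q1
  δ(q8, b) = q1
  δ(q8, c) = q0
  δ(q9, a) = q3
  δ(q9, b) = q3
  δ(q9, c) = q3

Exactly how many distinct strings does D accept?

31

The useful subgraph on states {q2, q3, q6, q7, q9} is acyclic, so L(D) is finite; the longest accepting path visits 5 useful states, giving maximum string length 4.
Counting accepting paths from q2 by length: 1 of length 1, 3 of length 2, 9 of length 3, 18 of length 4. Total 31.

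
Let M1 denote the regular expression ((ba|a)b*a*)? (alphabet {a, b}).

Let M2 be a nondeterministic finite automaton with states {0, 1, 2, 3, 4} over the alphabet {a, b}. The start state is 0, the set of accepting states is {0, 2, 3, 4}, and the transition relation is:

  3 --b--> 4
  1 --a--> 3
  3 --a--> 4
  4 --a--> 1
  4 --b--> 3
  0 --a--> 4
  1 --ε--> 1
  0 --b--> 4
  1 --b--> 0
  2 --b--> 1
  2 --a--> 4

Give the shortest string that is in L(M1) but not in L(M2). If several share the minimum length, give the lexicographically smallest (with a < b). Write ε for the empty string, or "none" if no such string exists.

aa

The string aa is accepted by M1 but not by M2.
No shorter string lies in the difference, and aa is the lexicographically first length-2 string in L(M1) \ L(M2).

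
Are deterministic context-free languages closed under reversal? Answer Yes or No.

L = {c bⁿaⁿ : n≥0} ∪ {d b²ⁿaⁿ : n≥0} is a DCFL: the first symbol tells a deterministic PDA whether to pop one or two b's per a. Its reversal Lᴿ = {aⁿbⁿ c : n≥0} ∪ {aⁿb²ⁿ d : n≥0} is not. DCFLs are closed under right quotient by regular languages, and Lᴿ/{c, d} = {aⁿbⁿ : n≥0} ∪ {aⁿb²ⁿ : n≥0} — the standard context-free language accepted by no deterministic PDA (intuitively the machine would have to commit to a b-to-a ratio before the distinguishing marker arrives; formally, a DPDA for it would have a single run on aⁿb²ⁿ, accepting after the prefix aⁿbⁿ and accepting again after n more b's; an ordinary PDA that simulates it on a's and b's and, at any moment when it is accepting, may switch to reading only a fresh letter e while feeding each e to the simulation as a b, would accept aⁱbʲeᵏ (k≥1) exactly when both aⁱbʲ and aⁱbʲ⁺ᵏ are in the language, i.e. its language intersected with the regular set a*b*e⁺ would be exactly {aⁿbⁿeⁿ : n≥1} — impossible, since context-free languages are closed under intersection with regular sets and {aⁿbⁿeⁿ} is not context-free). So Lᴿ cannot be a DCFL.

No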